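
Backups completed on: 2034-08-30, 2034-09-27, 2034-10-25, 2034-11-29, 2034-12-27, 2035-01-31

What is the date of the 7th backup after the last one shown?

2035-08-29

Every date is a Wednesday; gaps 28, 28, 35, 28, 35 days.
Each is the last Wednesday of its month (at least one falls on the 29th or later, ruling out '4th Wednesday').
February 2035 ends with Wednesday 2035-02-28.
Last Wednesday of March 2035: 2035-03-28.
April 2035 ends with Wednesday 2035-04-25.
May 2035 ends with Wednesday 2035-05-30.
Last Wednesday of June 2035: 2035-06-27.
July 2035 ends with Wednesday 2035-07-25.
August 2035 ends with Wednesday 2035-08-29.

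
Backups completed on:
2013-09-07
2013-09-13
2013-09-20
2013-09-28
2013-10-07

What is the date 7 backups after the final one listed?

2014-01-06

Intervals are 6, 7, 8, 9 days — an arithmetic progression with common difference 1.
Next gap: 10 days. 2013-10-07 + 10 days = 2013-10-17.
Next gap: 11 days. 2013-10-17 + 11 days = 2013-10-28.
Next gap: 12 days. 2013-10-28 + 12 days = 2013-11-09.
Next gap: 13 days. 2013-11-09 + 13 days = 2013-11-22.
Next gap: 14 days. 2013-11-22 + 14 days = 2013-12-06.
Next gap: 15 days. 2013-12-06 + 15 days = 2013-12-21.
Next gap: 16 days. 2013-12-21 + 16 days = 2014-01-06.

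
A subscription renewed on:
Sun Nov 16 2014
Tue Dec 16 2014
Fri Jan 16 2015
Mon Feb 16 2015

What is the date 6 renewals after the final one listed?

Each date is the 16th; the gaps (30, 31, 31) track the month lengths.
The rule is the 16th of each month.
March 2015: Mon Mar 16 2015.
April 2015: Thu Apr 16 2015.
May 2015: Sat May 16 2015.
June 2015: Tue Jun 16 2015.
Next: July 2015 → Thu Jul 16 2015.
August 2015: Sun Aug 16 2015.

Sun Aug 16 2015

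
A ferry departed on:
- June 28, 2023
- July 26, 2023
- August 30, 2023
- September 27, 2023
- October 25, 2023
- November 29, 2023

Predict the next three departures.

These are Wednesdays with 28, 35, 28, 28, 35-day gaps.
Each is the final Wednesday of its month — August 30, 2023 is past the 28th, so '4th Wednesday' doesn't fit.
December 2023 ends with Wednesday December 27, 2023.
January 2024 ends with Wednesday January 31, 2024.
Last Wednesday of February 2024: February 28, 2024.

December 27, 2023; January 31, 2024; February 28, 2024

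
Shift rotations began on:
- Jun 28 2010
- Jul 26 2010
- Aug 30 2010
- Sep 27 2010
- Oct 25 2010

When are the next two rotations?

Nov 29 2010, Dec 27 2010

Every date is a Monday; gaps 28, 35, 28, 28 days.
Each is the last Monday of its month (at least one falls on the 29th or later, ruling out '4th Monday').
Last Monday of November 2010: Nov 29 2010.
Last Monday of December 2010: Dec 27 2010.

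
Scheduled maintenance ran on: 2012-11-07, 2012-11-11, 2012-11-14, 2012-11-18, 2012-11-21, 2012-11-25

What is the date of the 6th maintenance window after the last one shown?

Gaps: 4, 3, 4, 3, 4 days — not constant, but cyclic with period 2.
The events fall on every Wednesday and Sunday.
Next Wednesday: 2012-11-28.
The following Sunday is 2012-12-02.
Next Wednesday: 2012-12-05.
Next Sunday: 2012-12-09.
Next Wednesday: 2012-12-12.
Next Sunday: 2012-12-16.

2012-12-16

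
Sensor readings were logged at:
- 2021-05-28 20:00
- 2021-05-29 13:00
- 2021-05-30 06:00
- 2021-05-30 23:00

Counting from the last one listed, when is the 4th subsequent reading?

Gaps: 17, 17, 17 hours — each event is 17 hours after the previous one.
2021-05-30 23:00 + 17 h = 2021-05-31 16:00.
2021-05-31 16:00 + 17 h = 2021-06-01 09:00.
2021-06-01 09:00 + 17 h = 2021-06-02 02:00.
2021-06-02 02:00 + 17 h = 2021-06-02 19:00.

2021-06-02 19:00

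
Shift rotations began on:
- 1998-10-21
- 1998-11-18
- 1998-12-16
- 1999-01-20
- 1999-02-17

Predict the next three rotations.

These are Wednesdays at 28- or 35-day spacing (28, 28, 35, 28).
The pattern: 3rd Wednesday of the month.
3rd Wednesday of March 1999: 1999-03-17.
April 1999 — 3rd Wednesday is 1999-04-21.
May 1999 — 3rd Wednesday is 1999-05-19.

1999-03-17, 1999-04-21, 1999-05-19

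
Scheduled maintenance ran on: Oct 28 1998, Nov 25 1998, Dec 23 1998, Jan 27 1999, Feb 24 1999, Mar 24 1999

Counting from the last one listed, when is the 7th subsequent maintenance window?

These are Wednesdays at 28- or 35-day spacing (28, 28, 35, 28, 28).
The pattern: 4th Wednesday of the month.
4th Wednesday of April 1999: Apr 28 1999.
4th Wednesday of May 1999: May 26 1999.
4th Wednesday of June 1999: Jun 23 1999.
July 1999 — 4th Wednesday is Jul 28 1999.
4th Wednesday of August 1999: Aug 25 1999.
September 1999 — 4th Wednesday is Sep 22 1999.
October 1999 — 4th Wednesday is Oct 27 1999.

Oct 27 1999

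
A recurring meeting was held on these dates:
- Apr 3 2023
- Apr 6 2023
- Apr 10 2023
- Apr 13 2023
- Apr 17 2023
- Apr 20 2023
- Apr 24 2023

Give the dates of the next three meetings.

Gaps: 3, 4, 3, 4, 3, 4 days — not constant, but cyclic with period 2.
The events fall on every Monday and Thursday.
The following Thursday is Apr 27 2023.
The following Monday is May 1 2023.
Next Thursday: May 4 2023.

Apr 27 2023, May 1 2023, May 4 2023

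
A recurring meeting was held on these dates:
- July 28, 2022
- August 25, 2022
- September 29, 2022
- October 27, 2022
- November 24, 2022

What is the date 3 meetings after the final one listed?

All Thursdays; the gaps (28, 35, 28, 28) vary with month length.
This is the last Thursday of each month.
Last Thursday of December 2022: December 29, 2022.
January 2023 ends with Thursday January 26, 2023.
Last Thursday of February 2023: February 23, 2023.

February 23, 2023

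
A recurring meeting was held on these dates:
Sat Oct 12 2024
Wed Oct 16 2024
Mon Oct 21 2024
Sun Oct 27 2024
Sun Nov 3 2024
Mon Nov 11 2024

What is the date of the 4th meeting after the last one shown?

Gaps: 4, 5, 6, 7, 8 days — each gap is 1 larger than the previous one.
Next gap: 9 days. Mon Nov 11 2024 + 9 days = Wed Nov 20 2024.
Next gap: 10 days. Wed Nov 20 2024 + 10 days = Sat Nov 30 2024.
Next gap: 11 days. Sat Nov 30 2024 + 11 days = Wed Dec 11 2024.
Next gap: 12 days. Wed Dec 11 2024 + 12 days = Mon Dec 23 2024.

Mon Dec 23 2024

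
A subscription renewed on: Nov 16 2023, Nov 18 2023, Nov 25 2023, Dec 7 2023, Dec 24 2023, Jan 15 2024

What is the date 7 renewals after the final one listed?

Nov 4 2024

Gaps: 2, 7, 12, 17, 22 days — each gap is 5 larger than the previous one.
Next gap: 27 days. Jan 15 2024 + 27 days = Feb 11 2024.
Next gap: 32 days. Feb 11 2024 + 32 days = Mar 14 2024.
Next gap: 37 days. Mar 14 2024 + 37 days = Apr 20 2024.
Next gap: 42 days. Apr 20 2024 + 42 days = Jun 1 2024.
Next gap: 47 days. Jun 1 2024 + 47 days = Jul 18 2024.
Next gap: 52 days. Jul 18 2024 + 52 days = Sep 8 2024.
Next gap: 57 days. Sep 8 2024 + 57 days = Nov 4 2024.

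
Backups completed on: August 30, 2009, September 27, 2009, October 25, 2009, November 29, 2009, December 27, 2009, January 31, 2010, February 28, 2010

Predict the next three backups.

March 28, 2010; April 25, 2010; May 30, 2010

Every date is a Sunday; gaps 28, 28, 35, 28, 35, 28 days.
Each is the last Sunday of its month (at least one falls on the 29th or later, ruling out '4th Sunday').
Last Sunday of March 2010: March 28, 2010.
April 2010 ends with Sunday April 25, 2010.
Last Sunday of May 2010: May 30, 2010.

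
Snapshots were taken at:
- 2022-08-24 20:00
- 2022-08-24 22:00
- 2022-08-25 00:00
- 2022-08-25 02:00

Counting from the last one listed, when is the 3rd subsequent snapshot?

2022-08-25 08:00

Spacing: 2, 2, 2 h — constant 2 h.
2022-08-25 02:00 + 2 h = 2022-08-25 04:00.
2022-08-25 04:00 + 2 h = 2022-08-25 06:00.
2022-08-25 06:00 + 2 h = 2022-08-25 08:00.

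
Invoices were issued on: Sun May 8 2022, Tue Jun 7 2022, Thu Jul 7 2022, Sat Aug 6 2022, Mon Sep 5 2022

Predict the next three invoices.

Gaps between consecutive events: 30, 30, 30, 30 days — a constant 30-day interval.
Mon Sep 5 2022 + 30 days = Wed Oct 5 2022.
Wed Oct 5 2022 + 30 days = Fri Nov 4 2022.
Fri Nov 4 2022 + 30 days = Sun Dec 4 2022.

Wed Oct 5 2022, Fri Nov 4 2022, Sun Dec 4 2022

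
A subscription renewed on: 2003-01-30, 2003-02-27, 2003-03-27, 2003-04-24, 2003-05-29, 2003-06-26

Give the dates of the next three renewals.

These are Thursdays with 28, 28, 28, 35, 28-day gaps.
Each is the final Thursday of its month — 2003-01-30 is past the 28th, so '4th Thursday' doesn't fit.
Last Thursday of July 2003: 2003-07-31.
Last Thursday of August 2003: 2003-08-28.
Last Thursday of September 2003: 2003-09-25.

2003-07-31, 2003-08-28, 2003-09-25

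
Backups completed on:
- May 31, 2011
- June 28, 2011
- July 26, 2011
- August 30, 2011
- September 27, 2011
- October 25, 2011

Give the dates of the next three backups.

Every date is a Tuesday; gaps 28, 28, 35, 28, 28 days.
Each is the last Tuesday of its month (at least one falls on the 29th or later, ruling out '4th Tuesday').
November 2011 ends with Tuesday November 29, 2011.
December 2011 ends with Tuesday December 27, 2011.
January 2012 ends with Tuesday January 31, 2012.

November 29, 2011; December 27, 2011; January 31, 2012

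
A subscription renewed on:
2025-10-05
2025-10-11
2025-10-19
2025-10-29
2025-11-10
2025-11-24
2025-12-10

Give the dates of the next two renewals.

2025-12-28, 2026-01-17

Gaps: 6, 8, 10, 12, 14, 16 days — each gap is 2 larger than the previous one.
Next gap: 18 days. 2025-12-10 + 18 days = 2025-12-28.
Next gap: 20 days. 2025-12-28 + 20 days = 2026-01-17.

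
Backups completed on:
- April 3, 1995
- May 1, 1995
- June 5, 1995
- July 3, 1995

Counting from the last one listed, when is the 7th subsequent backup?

Gaps: 28, 35, 28 days — a mix of 28 and 35. Every date is a Monday.
Each is the 1st Monday of its month.
1st Monday of August 1995: August 7, 1995.
1st Monday of September 1995: September 4, 1995.
1st Monday of October 1995: October 2, 1995.
1st Monday of November 1995: November 6, 1995.
December 1995 — 1st Monday is December 4, 1995.
1st Monday of January 1996: January 1, 1996.
February 1996 — 1st Monday is February 5, 1996.

February 5, 1996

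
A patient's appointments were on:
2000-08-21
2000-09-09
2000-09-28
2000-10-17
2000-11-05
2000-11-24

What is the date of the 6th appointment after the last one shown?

Every event comes 19 days after the last (19, 19, 19, 19, 19).
2000-11-24 + 19 days = 2000-12-13.
2000-12-13 + 19 days = 2001-01-01.
2001-01-01 + 19 days = 2001-01-20.
2001-01-20 + 19 days = 2001-02-08.
2001-02-08 + 19 days = 2001-02-27.
2001-02-27 + 19 days = 2001-03-18.

2001-03-18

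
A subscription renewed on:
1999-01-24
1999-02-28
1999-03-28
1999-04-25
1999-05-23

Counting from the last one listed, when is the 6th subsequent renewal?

Gaps: 35, 28, 28, 28 days — a mix of 28 and 35. Every date is a Sunday.
Each is the 4th Sunday of its month.
4th Sunday of June 1999: 1999-06-27.
July 1999 — 4th Sunday is 1999-07-25.
4th Sunday of August 1999: 1999-08-22.
September 1999 — 4th Sunday is 1999-09-26.
October 1999 — 4th Sunday is 1999-10-24.
4th Sunday of November 1999: 1999-11-28.

1999-11-28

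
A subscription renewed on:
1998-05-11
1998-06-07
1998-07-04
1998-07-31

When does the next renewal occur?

1998-08-27

The spacing is 27, 27, 27 days — always 27 days.
1998-07-31 + 27 days = 1998-08-27.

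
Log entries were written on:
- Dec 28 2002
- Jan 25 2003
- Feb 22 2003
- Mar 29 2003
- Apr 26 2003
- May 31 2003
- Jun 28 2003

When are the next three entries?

Every date is a Saturday; gaps 28, 28, 35, 28, 35, 28 days.
Each is the last Saturday of its month (at least one falls on the 29th or later, ruling out '4th Saturday').
July 2003 ends with Saturday Jul 26 2003.
Last Saturday of August 2003: Aug 30 2003.
September 2003 ends with Saturday Sep 27 2003.

Jul 26 2003, Aug 30 2003, Sep 27 2003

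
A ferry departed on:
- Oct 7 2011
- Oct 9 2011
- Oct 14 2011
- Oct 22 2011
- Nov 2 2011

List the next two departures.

Nov 16 2011, Dec 3 2011

Intervals are 2, 5, 8, 11 days — an arithmetic progression with common difference 3.
Next gap: 14 days. Nov 2 2011 + 14 days = Nov 16 2011.
Next gap: 17 days. Nov 16 2011 + 17 days = Dec 3 2011.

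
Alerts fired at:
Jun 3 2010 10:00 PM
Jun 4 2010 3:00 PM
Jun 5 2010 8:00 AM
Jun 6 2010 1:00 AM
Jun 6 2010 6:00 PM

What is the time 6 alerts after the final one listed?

The interval is a steady 17 hours (17, 17, 17, 17).
Jun 6 2010 6:00 PM + 17 h = Jun 7 2010 11:00 AM.
Jun 7 2010 11:00 AM + 17 h = Jun 8 2010 4:00 AM.
Jun 8 2010 4:00 AM + 17 h = Jun 8 2010 9:00 PM.
Jun 8 2010 9:00 PM + 17 h = Jun 9 2010 2:00 PM.
Jun 9 2010 2:00 PM + 17 h = Jun 10 2010 7:00 AM.
Jun 10 2010 7:00 AM + 17 h = Jun 11 2010 12:00 AM.

Jun 11 2010 12:00 AM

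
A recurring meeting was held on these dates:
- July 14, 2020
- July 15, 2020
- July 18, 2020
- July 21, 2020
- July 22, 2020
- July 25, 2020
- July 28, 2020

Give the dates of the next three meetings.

July 29, 2020; August 1, 2020; August 4, 2020

The gap pattern 1, 3, 3, 1, 3, 3 repeats every 3 events.
These are the Tuesdays, Wednesdays and Saturdays of each week.
The following Wednesday is July 29, 2020.
The following Saturday is August 1, 2020.
Next Tuesday: August 4, 2020.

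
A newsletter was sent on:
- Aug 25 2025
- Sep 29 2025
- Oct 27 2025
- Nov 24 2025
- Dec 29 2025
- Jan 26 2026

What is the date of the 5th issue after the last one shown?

All Mondays; the gaps (35, 28, 28, 35, 28) vary with month length.
This is the last Monday of each month.
February 2026 ends with Monday Feb 23 2026.
Last Monday of March 2026: Mar 30 2026.
Last Monday of April 2026: Apr 27 2026.
Last Monday of May 2026: May 25 2026.
Last Monday of June 2026: Jun 29 2026.

Jun 29 2026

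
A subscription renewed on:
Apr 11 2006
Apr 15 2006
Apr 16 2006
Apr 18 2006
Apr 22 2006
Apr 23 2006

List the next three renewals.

The gap pattern 4, 1, 2, 4, 1 repeats every 3 events.
These are the Tuesdays, Saturdays and Sundays of each week.
Next Tuesday: Apr 25 2006.
Next Saturday: Apr 29 2006.
The following Sunday is Apr 30 2006.

Apr 25 2006, Apr 29 2006, Apr 30 2006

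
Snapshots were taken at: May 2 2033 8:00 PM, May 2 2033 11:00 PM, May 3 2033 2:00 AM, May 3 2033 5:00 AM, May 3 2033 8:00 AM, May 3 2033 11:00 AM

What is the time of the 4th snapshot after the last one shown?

The interval is a steady 3 hours (3, 3, 3, 3, 3).
May 3 2033 11:00 AM + 3 h = May 3 2033 2:00 PM.
May 3 2033 2:00 PM + 3 h = May 3 2033 5:00 PM.
May 3 2033 5:00 PM + 3 h = May 3 2033 8:00 PM.
May 3 2033 8:00 PM + 3 h = May 3 2033 11:00 PM.

May 3 2033 11:00 PM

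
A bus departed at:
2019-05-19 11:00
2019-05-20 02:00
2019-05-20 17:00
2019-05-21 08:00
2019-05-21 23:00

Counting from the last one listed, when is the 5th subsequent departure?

Spacing: 15, 15, 15, 15 h — constant 15 h.
2019-05-21 23:00 + 15 h = 2019-05-22 14:00.
2019-05-22 14:00 + 15 h = 2019-05-23 05:00.
2019-05-23 05:00 + 15 h = 2019-05-23 20:00.
2019-05-23 20:00 + 15 h = 2019-05-24 11:00.
2019-05-24 11:00 + 15 h = 2019-05-25 02:00.

2019-05-25 02:00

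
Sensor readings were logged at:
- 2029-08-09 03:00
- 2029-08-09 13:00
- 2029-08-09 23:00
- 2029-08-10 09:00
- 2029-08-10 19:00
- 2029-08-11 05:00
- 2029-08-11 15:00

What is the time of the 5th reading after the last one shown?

Spacing: 10, 10, 10, 10, 10, 10 h — constant 10 h.
2029-08-11 15:00 + 10 h = 2029-08-12 01:00.
2029-08-12 01:00 + 10 h = 2029-08-12 11:00.
2029-08-12 11:00 + 10 h = 2029-08-12 21:00.
2029-08-12 21:00 + 10 h = 2029-08-13 07:00.
2029-08-13 07:00 + 10 h = 2029-08-13 17:00.

2029-08-13 17:00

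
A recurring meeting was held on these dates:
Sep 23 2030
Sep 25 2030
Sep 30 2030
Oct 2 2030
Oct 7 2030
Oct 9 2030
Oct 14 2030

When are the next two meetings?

Every event lands on a Monday or Wednesday (gaps cycle 2, 5, 2, 5, 2, 5).
So the schedule is: every Monday and Wednesday.
Next Wednesday: Oct 16 2030.
Next Monday: Oct 21 2030.

Oct 16 2030, Oct 21 2030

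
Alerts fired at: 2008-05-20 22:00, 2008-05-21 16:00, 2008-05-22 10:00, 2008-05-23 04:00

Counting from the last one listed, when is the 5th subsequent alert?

2008-05-26 22:00

Spacing: 18, 18, 18 h — constant 18 h.
2008-05-23 04:00 + 18 h = 2008-05-23 22:00.
2008-05-23 22:00 + 18 h = 2008-05-24 16:00.
2008-05-24 16:00 + 18 h = 2008-05-25 10:00.
2008-05-25 10:00 + 18 h = 2008-05-26 04:00.
2008-05-26 04:00 + 18 h = 2008-05-26 22:00.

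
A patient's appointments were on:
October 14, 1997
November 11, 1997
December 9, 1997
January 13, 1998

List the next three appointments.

These are Tuesdays at 28- or 35-day spacing (28, 28, 35).
The pattern: 2nd Tuesday of the month.
2nd Tuesday of February 1998: February 10, 1998.
2nd Tuesday of March 1998: March 10, 1998.
2nd Tuesday of April 1998: April 14, 1998.

February 10, 1998; March 10, 1998; April 14, 1998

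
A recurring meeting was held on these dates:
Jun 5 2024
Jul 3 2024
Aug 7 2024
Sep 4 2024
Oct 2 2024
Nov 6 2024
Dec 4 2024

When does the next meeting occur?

Gaps: 28, 35, 28, 28, 35, 28 days — a mix of 28 and 35. Every date is a Wednesday.
Each is the 1st Wednesday of its month.
1st Wednesday of January 2025: Jan 1 2025.

Jan 1 2025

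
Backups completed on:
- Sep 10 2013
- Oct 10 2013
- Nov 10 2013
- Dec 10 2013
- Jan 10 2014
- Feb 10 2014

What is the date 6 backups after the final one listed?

Each date is the 10th; the gaps (30, 31, 30, 31, 31) track the month lengths.
The rule is the 10th of each month.
March 2014: Mar 10 2014.
Next: April 2014 → Apr 10 2014.
Next: May 2014 → May 10 2014.
June 2014: Jun 10 2014.
Next: July 2014 → Jul 10 2014.
August 2014: Aug 10 2014.

Aug 10 2014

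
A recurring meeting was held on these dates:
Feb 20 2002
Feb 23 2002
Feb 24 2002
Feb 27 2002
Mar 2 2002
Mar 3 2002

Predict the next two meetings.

Mar 6 2002, Mar 9 2002

The gap pattern 3, 1, 3, 3, 1 repeats every 3 events.
These are the Wednesdays, Saturdays and Sundays of each week.
The following Wednesday is Mar 6 2002.
The following Saturday is Mar 9 2002.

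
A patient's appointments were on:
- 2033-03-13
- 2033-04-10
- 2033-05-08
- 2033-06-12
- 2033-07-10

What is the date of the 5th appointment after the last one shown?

Gaps: 28, 28, 35, 28 days — a mix of 28 and 35. Every date is a Sunday.
Each is the 2nd Sunday of its month.
2nd Sunday of August 2033: 2033-08-14.
September 2033 — 2nd Sunday is 2033-09-11.
October 2033 — 2nd Sunday is 2033-10-09.
November 2033 — 2nd Sunday is 2033-11-13.
December 2033 — 2nd Sunday is 2033-12-11.

2033-12-11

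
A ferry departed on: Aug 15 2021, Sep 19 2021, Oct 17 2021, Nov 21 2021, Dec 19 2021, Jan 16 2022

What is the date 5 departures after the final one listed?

Jun 19 2022

Gaps: 35, 28, 35, 28, 28 days — a mix of 28 and 35. Every date is a Sunday.
Each is the 3rd Sunday of its month.
3rd Sunday of February 2022: Feb 20 2022.
3rd Sunday of March 2022: Mar 20 2022.
April 2022 — 3rd Sunday is Apr 17 2022.
3rd Sunday of May 2022: May 15 2022.
3rd Sunday of June 2022: Jun 19 2022.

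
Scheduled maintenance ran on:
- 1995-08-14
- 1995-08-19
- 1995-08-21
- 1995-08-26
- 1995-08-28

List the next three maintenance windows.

1995-09-02, 1995-09-04, 1995-09-09

The gap pattern 5, 2, 5, 2 repeats every 2 events.
These are the Mondays and Saturdays of each week.
The following Saturday is 1995-09-02.
The following Monday is 1995-09-04.
Next Saturday: 1995-09-09.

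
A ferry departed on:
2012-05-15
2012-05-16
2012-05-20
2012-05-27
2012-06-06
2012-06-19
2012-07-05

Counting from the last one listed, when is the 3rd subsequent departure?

2012-09-09

Intervals are 1, 4, 7, 10, 13, 16 days — an arithmetic progression with common difference 3.
Next gap: 19 days. 2012-07-05 + 19 days = 2012-07-24.
Next gap: 22 days. 2012-07-24 + 22 days = 2012-08-15.
Next gap: 25 days. 2012-08-15 + 25 days = 2012-09-09.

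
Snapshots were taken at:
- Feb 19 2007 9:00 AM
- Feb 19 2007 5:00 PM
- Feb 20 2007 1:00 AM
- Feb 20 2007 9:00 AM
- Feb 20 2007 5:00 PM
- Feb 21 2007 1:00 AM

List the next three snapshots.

Feb 21 2007 9:00 AM, Feb 21 2007 5:00 PM, Feb 22 2007 1:00 AM

Spacing: 8, 8, 8, 8, 8 h — constant 8 h.
Feb 21 2007 1:00 AM + 8 h = Feb 21 2007 9:00 AM.
Feb 21 2007 9:00 AM + 8 h = Feb 21 2007 5:00 PM.
Feb 21 2007 5:00 PM + 8 h = Feb 22 2007 1:00 AM.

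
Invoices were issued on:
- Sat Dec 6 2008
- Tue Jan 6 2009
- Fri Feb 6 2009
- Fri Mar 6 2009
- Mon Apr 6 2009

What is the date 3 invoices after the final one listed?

Mon Jul 6 2009

Each date is the 6th; the gaps (31, 31, 28, 31) track the month lengths.
The rule is the 6th of each month.
May 2009: Wed May 6 2009.
June 2009: Sat Jun 6 2009.
July 2009: Mon Jul 6 2009.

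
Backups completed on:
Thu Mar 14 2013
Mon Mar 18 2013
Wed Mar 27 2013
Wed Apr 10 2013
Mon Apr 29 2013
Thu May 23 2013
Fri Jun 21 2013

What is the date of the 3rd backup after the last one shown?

Intervals are 4, 9, 14, 19, 24, 29 days — an arithmetic progression with common difference 5.
Next gap: 34 days. Fri Jun 21 2013 + 34 days = Thu Jul 25 2013.
Next gap: 39 days. Thu Jul 25 2013 + 39 days = Mon Sep 2 2013.
Next gap: 44 days. Mon Sep 2 2013 + 44 days = Wed Oct 16 2013.

Wed Oct 16 2013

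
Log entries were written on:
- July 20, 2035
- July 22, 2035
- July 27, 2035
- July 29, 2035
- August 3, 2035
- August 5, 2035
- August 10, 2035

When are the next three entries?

August 12, 2035; August 17, 2035; August 19, 2035

Gaps: 2, 5, 2, 5, 2, 5 days — not constant, but cyclic with period 2.
The events fall on every Friday and Sunday.
Next Sunday: August 12, 2035.
The following Friday is August 17, 2035.
The following Sunday is August 19, 2035.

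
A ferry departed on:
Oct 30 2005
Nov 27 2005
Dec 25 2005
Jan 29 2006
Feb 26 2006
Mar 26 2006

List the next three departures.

Apr 30 2006, May 28 2006, Jun 25 2006

Every date is a Sunday; gaps 28, 28, 35, 28, 28 days.
Each is the last Sunday of its month (at least one falls on the 29th or later, ruling out '4th Sunday').
Last Sunday of April 2006: Apr 30 2006.
Last Sunday of May 2006: May 28 2006.
Last Sunday of June 2006: Jun 25 2006.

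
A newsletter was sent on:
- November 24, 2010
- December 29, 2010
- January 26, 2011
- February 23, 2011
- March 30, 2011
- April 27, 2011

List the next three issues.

May 25, 2011; June 29, 2011; July 27, 2011

All Wednesdays; the gaps (35, 28, 28, 35, 28) vary with month length.
This is the last Wednesday of each month.
May 2011 ends with Wednesday May 25, 2011.
June 2011 ends with Wednesday June 29, 2011.
Last Wednesday of July 2011: July 27, 2011.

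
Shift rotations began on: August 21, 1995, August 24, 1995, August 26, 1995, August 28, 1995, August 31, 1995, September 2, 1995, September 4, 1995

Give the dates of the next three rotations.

The gap pattern 3, 2, 2, 3, 2, 2 repeats every 3 events.
These are the Mondays, Thursdays and Saturdays of each week.
Next Thursday: September 7, 1995.
The following Saturday is September 9, 1995.
The following Monday is September 11, 1995.

September 7, 1995; September 9, 1995; September 11, 1995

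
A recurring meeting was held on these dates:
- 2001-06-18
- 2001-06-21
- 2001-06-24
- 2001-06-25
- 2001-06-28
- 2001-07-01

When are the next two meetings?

The gap pattern 3, 3, 1, 3, 3 repeats every 3 events.
These are the Mondays, Thursdays and Sundays of each week.
Next Monday: 2001-07-02.
Next Thursday: 2001-07-05.

2001-07-02, 2001-07-05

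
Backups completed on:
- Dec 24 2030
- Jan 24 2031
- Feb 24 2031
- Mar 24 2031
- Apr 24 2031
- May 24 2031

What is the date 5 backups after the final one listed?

The day-of-month is always 24 (31, 31, 28, 31, 30 days between events).
So this recurs on the 24th of each month.
Next: June 2031 → Jun 24 2031.
Next: July 2031 → Jul 24 2031.
Next: August 2031 → Aug 24 2031.
September 2031: Sep 24 2031.
Next: October 2031 → Oct 24 2031.

Oct 24 2031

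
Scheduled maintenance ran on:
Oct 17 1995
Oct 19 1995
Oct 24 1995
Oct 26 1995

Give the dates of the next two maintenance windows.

The gap pattern 2, 5, 2 repeats every 2 events.
These are the Tuesdays and Thursdays of each week.
The following Tuesday is Oct 31 1995.
The following Thursday is Nov 2 1995.

Oct 31 1995, Nov 2 1995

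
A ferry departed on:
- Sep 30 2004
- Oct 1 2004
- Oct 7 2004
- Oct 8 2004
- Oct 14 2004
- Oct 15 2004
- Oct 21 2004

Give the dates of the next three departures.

Oct 22 2004, Oct 28 2004, Oct 29 2004

Every event lands on a Thursday or Friday (gaps cycle 1, 6, 1, 6, 1, 6).
So the schedule is: every Thursday and Friday.
The following Friday is Oct 22 2004.
The following Thursday is Oct 28 2004.
Next Friday: Oct 29 2004.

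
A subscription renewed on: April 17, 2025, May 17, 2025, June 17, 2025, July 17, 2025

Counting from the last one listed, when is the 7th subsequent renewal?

Gaps: 30, 31, 30 days — not constant. Every event is on the 17th of the month.
Pattern: the 17th of each month.
Next: August 2025 → August 17, 2025.
September 2025: September 17, 2025.
Next: October 2025 → October 17, 2025.
November 2025: November 17, 2025.
December 2025: December 17, 2025.
Next: January 2026 → January 17, 2026.
Next: February 2026 → February 17, 2026.

February 17, 2026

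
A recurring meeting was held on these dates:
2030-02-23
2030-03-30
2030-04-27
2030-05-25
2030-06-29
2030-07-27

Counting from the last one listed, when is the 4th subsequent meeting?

Every date is a Saturday; gaps 35, 28, 28, 35, 28 days.
Each is the last Saturday of its month (at least one falls on the 29th or later, ruling out '4th Saturday').
August 2030 ends with Saturday 2030-08-31.
September 2030 ends with Saturday 2030-09-28.
Last Saturday of October 2030: 2030-10-26.
November 2030 ends with Saturday 2030-11-30.

2030-11-30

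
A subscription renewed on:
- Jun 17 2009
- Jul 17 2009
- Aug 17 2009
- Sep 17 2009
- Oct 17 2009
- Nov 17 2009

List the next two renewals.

Gaps: 30, 31, 31, 30, 31 days — not constant. Every event is on the 17th of the month.
Pattern: the 17th of each month.
December 2009: Dec 17 2009.
January 2010: Jan 17 2010.

Dec 17 2009, Jan 17 2010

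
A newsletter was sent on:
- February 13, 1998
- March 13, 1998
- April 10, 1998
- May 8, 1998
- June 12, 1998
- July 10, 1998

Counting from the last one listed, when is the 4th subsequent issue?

November 13, 1998

These are Fridays at 28- or 35-day spacing (28, 28, 28, 35, 28).
The pattern: 2nd Friday of the month.
August 1998 — 2nd Friday is August 14, 1998.
2nd Friday of September 1998: September 11, 1998.
2nd Friday of October 1998: October 9, 1998.
2nd Friday of November 1998: November 13, 1998.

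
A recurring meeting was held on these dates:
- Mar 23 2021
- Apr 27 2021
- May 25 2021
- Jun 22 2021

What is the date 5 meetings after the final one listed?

Nov 23 2021

Gaps: 35, 28, 28 days — a mix of 28 and 35. Every date is a Tuesday.
Each is the 4th Tuesday of its month.
4th Tuesday of July 2021: Jul 27 2021.
August 2021 — 4th Tuesday is Aug 24 2021.
September 2021 — 4th Tuesday is Sep 28 2021.
October 2021 — 4th Tuesday is Oct 26 2021.
November 2021 — 4th Tuesday is Nov 23 2021.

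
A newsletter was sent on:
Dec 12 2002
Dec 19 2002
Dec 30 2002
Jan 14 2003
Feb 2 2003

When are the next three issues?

Feb 25 2003, Mar 24 2003, Apr 24 2003

Intervals are 7, 11, 15, 19 days — an arithmetic progression with common difference 4.
Next gap: 23 days. Feb 2 2003 + 23 days = Feb 25 2003.
Next gap: 27 days. Feb 25 2003 + 27 days = Mar 24 2003.
Next gap: 31 days. Mar 24 2003 + 31 days = Apr 24 2003.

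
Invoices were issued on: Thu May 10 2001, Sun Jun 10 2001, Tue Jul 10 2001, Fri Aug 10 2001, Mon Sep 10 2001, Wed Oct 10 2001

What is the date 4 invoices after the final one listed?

Sun Feb 10 2002

Each date is the 10th; the gaps (31, 30, 31, 31, 30) track the month lengths.
The rule is the 10th of each month.
Next: November 2001 → Sat Nov 10 2001.
December 2001: Mon Dec 10 2001.
Next: January 2002 → Thu Jan 10 2002.
Next: February 2002 → Sun Feb 10 2002.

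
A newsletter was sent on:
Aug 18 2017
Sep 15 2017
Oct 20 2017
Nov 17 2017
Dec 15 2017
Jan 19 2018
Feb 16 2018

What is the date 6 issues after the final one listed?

Aug 17 2018

All dates are Fridays, 28, 35, 28, 28, 35, 28 days apart.
Specifically, the 3rd Friday of each month.
March 2018 — 3rd Friday is Mar 16 2018.
April 2018 — 3rd Friday is Apr 20 2018.
3rd Friday of May 2018: May 18 2018.
3rd Friday of June 2018: Jun 15 2018.
3rd Friday of July 2018: Jul 20 2018.
August 2018 — 3rd Friday is Aug 17 2018.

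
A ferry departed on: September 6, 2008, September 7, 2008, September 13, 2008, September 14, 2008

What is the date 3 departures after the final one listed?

The gap pattern 1, 6, 1 repeats every 2 events.
These are the Saturdays and Sundays of each week.
The following Saturday is September 20, 2008.
The following Sunday is September 21, 2008.
The following Saturday is September 27, 2008.

September 27, 2008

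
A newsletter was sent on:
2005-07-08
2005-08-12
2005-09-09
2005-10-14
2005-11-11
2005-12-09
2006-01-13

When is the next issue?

2006-02-10

These are Fridays at 28- or 35-day spacing (35, 28, 35, 28, 28, 35).
The pattern: 2nd Friday of the month.
2nd Friday of February 2006: 2006-02-10.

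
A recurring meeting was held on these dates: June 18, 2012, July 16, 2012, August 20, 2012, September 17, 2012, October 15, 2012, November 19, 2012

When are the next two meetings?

Gaps: 28, 35, 28, 28, 35 days — a mix of 28 and 35. Every date is a Monday.
Each is the 3rd Monday of its month.
December 2012 — 3rd Monday is December 17, 2012.
3rd Monday of January 2013: January 21, 2013.

December 17, 2012; January 21, 2013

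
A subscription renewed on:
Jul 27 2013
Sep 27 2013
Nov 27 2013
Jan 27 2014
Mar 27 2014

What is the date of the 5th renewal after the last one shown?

Jan 27 2015

Each date is the 27th; the gaps (62, 61, 61, 59) track the month lengths.
The rule is the 27th of every 2 months.
Next: May 2014 → May 27 2014.
July 2014: Jul 27 2014.
Next: September 2014 → Sep 27 2014.
November 2014: Nov 27 2014.
Next: January 2015 → Jan 27 2015.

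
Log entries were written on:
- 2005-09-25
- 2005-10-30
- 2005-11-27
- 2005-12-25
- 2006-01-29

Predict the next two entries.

2006-02-26, 2006-03-26

Every date is a Sunday; gaps 35, 28, 28, 35 days.
Each is the last Sunday of its month (at least one falls on the 29th or later, ruling out '4th Sunday').
February 2006 ends with Sunday 2006-02-26.
Last Sunday of March 2006: 2006-03-26.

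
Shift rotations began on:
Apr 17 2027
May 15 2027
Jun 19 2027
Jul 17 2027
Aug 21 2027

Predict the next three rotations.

Sep 18 2027, Oct 16 2027, Nov 20 2027

Gaps: 28, 35, 28, 35 days — a mix of 28 and 35. Every date is a Saturday.
Each is the 3rd Saturday of its month.
September 2027 — 3rd Saturday is Sep 18 2027.
October 2027 — 3rd Saturday is Oct 16 2027.
3rd Saturday of November 2027: Nov 20 2027.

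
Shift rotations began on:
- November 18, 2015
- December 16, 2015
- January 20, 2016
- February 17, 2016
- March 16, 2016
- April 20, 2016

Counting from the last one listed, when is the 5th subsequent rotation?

September 21, 2016

All dates are Wednesdays, 28, 35, 28, 28, 35 days apart.
Specifically, the 3rd Wednesday of each month.
May 2016 — 3rd Wednesday is May 18, 2016.
June 2016 — 3rd Wednesday is June 15, 2016.
3rd Wednesday of July 2016: July 20, 2016.
3rd Wednesday of August 2016: August 17, 2016.
3rd Wednesday of September 2016: September 21, 2016.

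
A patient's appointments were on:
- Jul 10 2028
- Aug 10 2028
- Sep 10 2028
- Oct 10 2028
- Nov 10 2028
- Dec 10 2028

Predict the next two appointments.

Jan 10 2029, Feb 10 2029

The day-of-month is always 10 (31, 31, 30, 31, 30 days between events).
So this recurs on the 10th of each month.
January 2029: Jan 10 2029.
Next: February 2029 → Feb 10 2029.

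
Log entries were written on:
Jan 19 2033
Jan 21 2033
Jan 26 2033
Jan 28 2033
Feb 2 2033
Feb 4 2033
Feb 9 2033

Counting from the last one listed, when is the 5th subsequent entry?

Feb 25 2033

The gap pattern 2, 5, 2, 5, 2, 5 repeats every 2 events.
These are the Wednesdays and Fridays of each week.
Next Friday: Feb 11 2033.
Next Wednesday: Feb 16 2033.
The following Friday is Feb 18 2033.
Next Wednesday: Feb 23 2033.
Next Friday: Feb 25 2033.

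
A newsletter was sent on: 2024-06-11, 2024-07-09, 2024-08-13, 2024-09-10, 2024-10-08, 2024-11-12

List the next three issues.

2024-12-10, 2025-01-14, 2025-02-11

All dates are Tuesdays, 28, 35, 28, 28, 35 days apart.
Specifically, the 2nd Tuesday of each month.
2nd Tuesday of December 2024: 2024-12-10.
2nd Tuesday of January 2025: 2025-01-14.
February 2025 — 2nd Tuesday is 2025-02-11.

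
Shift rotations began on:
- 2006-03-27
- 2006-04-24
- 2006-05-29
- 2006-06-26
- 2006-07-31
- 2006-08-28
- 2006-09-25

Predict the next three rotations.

2006-10-30, 2006-11-27, 2006-12-25

These are Mondays with 28, 35, 28, 35, 28, 28-day gaps.
Each is the final Monday of its month — 2006-05-29 is past the 28th, so '4th Monday' doesn't fit.
October 2006 ends with Monday 2006-10-30.
Last Monday of November 2006: 2006-11-27.
Last Monday of December 2006: 2006-12-25.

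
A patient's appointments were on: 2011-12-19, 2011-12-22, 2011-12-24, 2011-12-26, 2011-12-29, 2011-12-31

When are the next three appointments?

2012-01-02, 2012-01-05, 2012-01-07

Every event lands on a Monday or Thursday or Saturday (gaps cycle 3, 2, 2, 3, 2).
So the schedule is: every Monday, Thursday and Saturday.
Next Monday: 2012-01-02.
Next Thursday: 2012-01-05.
The following Saturday is 2012-01-07.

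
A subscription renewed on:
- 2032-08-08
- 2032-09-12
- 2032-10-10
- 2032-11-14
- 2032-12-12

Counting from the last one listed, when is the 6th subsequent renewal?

All dates are Sundays, 35, 28, 35, 28 days apart.
Specifically, the 2nd Sunday of each month.
2nd Sunday of January 2033: 2033-01-09.
February 2033 — 2nd Sunday is 2033-02-13.
2nd Sunday of March 2033: 2033-03-13.
2nd Sunday of April 2033: 2033-04-10.
2nd Sunday of May 2033: 2033-05-08.
June 2033 — 2nd Sunday is 2033-06-12.

2033-06-12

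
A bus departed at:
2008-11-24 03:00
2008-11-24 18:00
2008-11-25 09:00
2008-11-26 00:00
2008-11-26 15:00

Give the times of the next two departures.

The interval is a steady 15 hours (15, 15, 15, 15).
2008-11-26 15:00 + 15 h = 2008-11-27 06:00.
2008-11-27 06:00 + 15 h = 2008-11-27 21:00.

2008-11-27 06:00, 2008-11-27 21:00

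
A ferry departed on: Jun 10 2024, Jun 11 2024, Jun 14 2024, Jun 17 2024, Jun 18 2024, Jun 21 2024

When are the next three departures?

Jun 24 2024, Jun 25 2024, Jun 28 2024

The gap pattern 1, 3, 3, 1, 3 repeats every 3 events.
These are the Mondays, Tuesdays and Fridays of each week.
Next Monday: Jun 24 2024.
The following Tuesday is Jun 25 2024.
The following Friday is Jun 28 2024.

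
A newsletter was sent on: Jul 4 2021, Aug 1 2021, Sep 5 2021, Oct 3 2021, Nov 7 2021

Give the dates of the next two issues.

Gaps: 28, 35, 28, 35 days — a mix of 28 and 35. Every date is a Sunday.
Each is the 1st Sunday of its month.
December 2021 — 1st Sunday is Dec 5 2021.
1st Sunday of January 2022: Jan 2 2022.

Dec 5 2021, Jan 2 2022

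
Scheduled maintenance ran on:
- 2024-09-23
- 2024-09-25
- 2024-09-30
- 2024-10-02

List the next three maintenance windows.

2024-10-07, 2024-10-09, 2024-10-14

The gap pattern 2, 5, 2 repeats every 2 events.
These are the Mondays and Wednesdays of each week.
The following Monday is 2024-10-07.
Next Wednesday: 2024-10-09.
Next Monday: 2024-10-14.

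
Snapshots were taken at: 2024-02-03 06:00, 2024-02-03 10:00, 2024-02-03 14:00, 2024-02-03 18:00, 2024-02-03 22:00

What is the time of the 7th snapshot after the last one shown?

2024-02-05 02:00

The interval is a steady 4 hours (4, 4, 4, 4).
2024-02-03 22:00 + 4 h = 2024-02-04 02:00.
2024-02-04 02:00 + 4 h = 2024-02-04 06:00.
2024-02-04 06:00 + 4 h = 2024-02-04 10:00.
2024-02-04 10:00 + 4 h = 2024-02-04 14:00.
2024-02-04 14:00 + 4 h = 2024-02-04 18:00.
2024-02-04 18:00 + 4 h = 2024-02-04 22:00.
2024-02-04 22:00 + 4 h = 2024-02-05 02:00.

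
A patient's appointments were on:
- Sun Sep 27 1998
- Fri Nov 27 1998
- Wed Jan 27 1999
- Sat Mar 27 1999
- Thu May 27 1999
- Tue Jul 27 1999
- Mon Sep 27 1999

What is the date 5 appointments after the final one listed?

Thu Jul 27 2000

The day-of-month is always 27 (61, 61, 59, 61, 61, 62 days between events).
So this recurs on the 27th of every 2 months.
Next: November 1999 → Sat Nov 27 1999.
January 2000: Thu Jan 27 2000.
March 2000: Mon Mar 27 2000.
May 2000: Sat May 27 2000.
July 2000: Thu Jul 27 2000.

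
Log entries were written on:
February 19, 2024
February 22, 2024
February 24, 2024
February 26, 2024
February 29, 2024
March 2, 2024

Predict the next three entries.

March 4, 2024; March 7, 2024; March 9, 2024

The gap pattern 3, 2, 2, 3, 2 repeats every 3 events.
These are the Mondays, Thursdays and Saturdays of each week.
Next Monday: March 4, 2024.
Next Thursday: March 7, 2024.
The following Saturday is March 9, 2024.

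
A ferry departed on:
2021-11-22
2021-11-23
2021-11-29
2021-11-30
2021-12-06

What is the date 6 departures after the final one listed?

2021-12-27

Every event lands on a Monday or Tuesday (gaps cycle 1, 6, 1, 6).
So the schedule is: every Monday and Tuesday.
Next Tuesday: 2021-12-07.
The following Monday is 2021-12-13.
The following Tuesday is 2021-12-14.
Next Monday: 2021-12-20.
Next Tuesday: 2021-12-21.
Next Monday: 2021-12-27.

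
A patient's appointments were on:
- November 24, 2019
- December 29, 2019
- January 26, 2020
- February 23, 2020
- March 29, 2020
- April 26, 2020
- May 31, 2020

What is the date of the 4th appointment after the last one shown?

All Sundays; the gaps (35, 28, 28, 35, 28, 35) vary with month length.
This is the last Sunday of each month.
June 2020 ends with Sunday June 28, 2020.
July 2020 ends with Sunday July 26, 2020.
August 2020 ends with Sunday August 30, 2020.
Last Sunday of September 2020: September 27, 2020.

September 27, 2020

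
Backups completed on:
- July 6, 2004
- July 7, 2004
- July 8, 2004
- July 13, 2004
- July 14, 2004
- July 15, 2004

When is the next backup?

The gap pattern 1, 1, 5, 1, 1 repeats every 3 events.
These are the Tuesdays, Wednesdays and Thursdays of each week.
The following Tuesday is July 20, 2004.

July 20, 2004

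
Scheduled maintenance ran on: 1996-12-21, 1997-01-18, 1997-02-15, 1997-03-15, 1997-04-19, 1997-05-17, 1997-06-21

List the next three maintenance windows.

These are Saturdays at 28- or 35-day spacing (28, 28, 28, 35, 28, 35).
The pattern: 3rd Saturday of the month.
3rd Saturday of July 1997: 1997-07-19.
3rd Saturday of August 1997: 1997-08-16.
September 1997 — 3rd Saturday is 1997-09-20.

1997-07-19, 1997-08-16, 1997-09-20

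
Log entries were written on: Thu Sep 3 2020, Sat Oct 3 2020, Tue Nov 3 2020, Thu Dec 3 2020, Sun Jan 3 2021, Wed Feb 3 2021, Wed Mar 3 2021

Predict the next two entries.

Gaps: 30, 31, 30, 31, 31, 28 days — not constant. Every event is on the 3rd of the month.
Pattern: the 3rd of each month.
Next: April 2021 → Sat Apr 3 2021.
May 2021: Mon May 3 2021.

Sat Apr 3 2021, Mon May 3 2021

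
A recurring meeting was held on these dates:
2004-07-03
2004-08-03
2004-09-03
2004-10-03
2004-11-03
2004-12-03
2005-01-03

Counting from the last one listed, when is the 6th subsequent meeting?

2005-07-03

Each date is the 3rd; the gaps (31, 31, 30, 31, 30, 31) track the month lengths.
The rule is the 3rd of each month.
February 2005: 2005-02-03.
March 2005: 2005-03-03.
April 2005: 2005-04-03.
May 2005: 2005-05-03.
Next: June 2005 → 2005-06-03.
July 2005: 2005-07-03.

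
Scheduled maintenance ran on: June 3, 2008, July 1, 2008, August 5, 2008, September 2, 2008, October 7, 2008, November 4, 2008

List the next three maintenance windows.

December 2, 2008; January 6, 2009; February 3, 2009

Gaps: 28, 35, 28, 35, 28 days — a mix of 28 and 35. Every date is a Tuesday.
Each is the 1st Tuesday of its month.
1st Tuesday of December 2008: December 2, 2008.
January 2009 — 1st Tuesday is January 6, 2009.
February 2009 — 1st Tuesday is February 3, 2009.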